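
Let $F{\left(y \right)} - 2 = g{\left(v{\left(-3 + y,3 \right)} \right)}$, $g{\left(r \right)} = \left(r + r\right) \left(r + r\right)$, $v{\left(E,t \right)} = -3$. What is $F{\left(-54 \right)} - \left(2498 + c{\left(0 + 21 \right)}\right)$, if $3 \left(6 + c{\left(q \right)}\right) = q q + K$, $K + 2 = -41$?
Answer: $- \frac{7760}{3} \approx -2586.7$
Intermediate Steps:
$K = -43$ ($K = -2 - 41 = -43$)
$g{\left(r \right)} = 4 r^{2}$ ($g{\left(r \right)} = 2 r 2 r = 4 r^{2}$)
$F{\left(y \right)} = 38$ ($F{\left(y \right)} = 2 + 4 \left(-3\right)^{2} = 2 + 4 \cdot 9 = 2 + 36 = 38$)
$c{\left(q \right)} = - \frac{61}{3} + \frac{q^{2}}{3}$ ($c{\left(q \right)} = -6 + \frac{q q - 43}{3} = -6 + \frac{q^{2} - 43}{3} = -6 + \frac{-43 + q^{2}}{3} = -6 + \left(- \frac{43}{3} + \frac{q^{2}}{3}\right) = - \frac{61}{3} + \frac{q^{2}}{3}$)
$F{\left(-54 \right)} - \left(2498 + c{\left(0 + 21 \right)}\right) = 38 - \left(\frac{7433}{3} + \frac{\left(0 + 21\right)^{2}}{3}\right) = 38 - \left(\frac{7433}{3} + 147\right) = 38 - \frac{7874}{3} = - \frac{7760}{3}$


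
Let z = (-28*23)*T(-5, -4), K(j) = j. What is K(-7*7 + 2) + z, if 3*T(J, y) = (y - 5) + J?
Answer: 8875/3 ≈ 2958.3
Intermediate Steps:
T(J, y) = -5/3 + J/3 + y/3 (T(J, y) = ((y - 5) + J)/3 = ((-5 + y) + J)/3 = (-5 + J + y)/3 = -5/3 + J/3 + y/3)
z = 9016/3 (z = (-28*23)*(-5/3 + (⅓)*(-5) + (⅓)*(-4)) = -644*(-5/3 - 5/3 - 4/3) = -644*(-14/3) = 9016/3 ≈ 3005.3)
K(-7*7 + 2) + z = (-7*7 + 2) + 9016/3 = (-49 + 2) + 9016/3 = -47 + 9016/3 = 8875/3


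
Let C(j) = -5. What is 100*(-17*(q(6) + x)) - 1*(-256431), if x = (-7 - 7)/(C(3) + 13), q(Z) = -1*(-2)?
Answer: 256006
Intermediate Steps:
q(Z) = 2
x = -7/4 (x = (-7 - 7)/(-5 + 13) = -14/8 = -14*1/8 = -7/4 ≈ -1.7500)
100*(-17*(q(6) + x)) - 1*(-256431) = 100*(-17*(2 - 7/4)) - 1*(-256431) = 100*(-17*1/4) + 256431 = 100*(-17/4) + 256431 = -425 + 256431 = 256006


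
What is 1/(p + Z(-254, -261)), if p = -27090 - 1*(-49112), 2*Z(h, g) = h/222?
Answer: 222/4888757 ≈ 4.5410e-5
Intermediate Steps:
Z(h, g) = h/444 (Z(h, g) = (h/222)/2 = h/444)
p = 22022 (p = -27090 + 49112 = 22022)
1/(p + Z(-254, -261)) = 1/(22022 + (1/444)*(-254)) = 1/(22022 - 127/222) = 1/(4888757/222) = 222/4888757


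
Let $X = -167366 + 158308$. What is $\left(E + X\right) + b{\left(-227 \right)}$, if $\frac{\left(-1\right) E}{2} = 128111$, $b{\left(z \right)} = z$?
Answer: $-265507$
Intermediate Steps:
$E = -256222$ ($E = \left(-2\right) 128111 = -256222$)
$X = -9058$
$\left(E + X\right) + b{\left(-227 \right)} = \left(-256222 - 9058\right) - 227 = -265280 - 227 = -265507$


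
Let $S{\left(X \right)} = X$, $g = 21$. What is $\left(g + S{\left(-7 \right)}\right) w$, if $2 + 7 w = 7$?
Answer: $10$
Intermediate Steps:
$w = \frac{5}{7}$ ($w = - \frac{2}{7} + \frac{1}{7} \cdot 7 = - \frac{2}{7} + 1 = \frac{5}{7} \approx 0.71429$)
$\left(g + S{\left(-7 \right)}\right) w = \left(21 - 7\right) \frac{5}{7} = 14 \cdot \frac{5}{7} = 10$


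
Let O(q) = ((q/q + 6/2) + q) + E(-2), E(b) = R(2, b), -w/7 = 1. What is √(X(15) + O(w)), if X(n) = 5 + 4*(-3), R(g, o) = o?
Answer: 2*I*√3 ≈ 3.4641*I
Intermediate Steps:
w = -7 (w = -7*1 = -7)
E(b) = b
O(q) = 2 + q (O(q) = ((q/q + 6/2) + q) - 2 = ((1 + 6*(½)) + q) - 2 = ((1 + 3) + q) - 2 = (4 + q) - 2 = 2 + q)
X(n) = -7 (X(n) = 5 - 12 = -7)
√(X(15) + O(w)) = √(-7 + (2 - 7)) = √(-7 - 5) = √(-12) = 2*I*√3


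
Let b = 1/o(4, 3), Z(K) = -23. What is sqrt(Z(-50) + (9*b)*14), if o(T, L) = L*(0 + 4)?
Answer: 5*I*sqrt(2)/2 ≈ 3.5355*I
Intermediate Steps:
o(T, L) = 4*L (o(T, L) = L*4 = 4*L)
b = 1/12 (b = 1/(4*3) = 1/12 ≈ 0.083333)
sqrt(Z(-50) + (9*b)*14) = sqrt(-23 + (9*(1/12))*14) = sqrt(-23 + (3/4)*14) = sqrt(-23 + 21/2) = sqrt(-25/2) = 5*I*sqrt(2)/2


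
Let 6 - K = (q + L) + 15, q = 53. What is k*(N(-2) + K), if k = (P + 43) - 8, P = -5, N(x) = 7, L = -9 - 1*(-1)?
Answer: -1410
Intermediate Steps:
L = -8 (L = -9 + 1 = -8)
K = -54 (K = 6 - ((53 - 8) + 15) = 6 - (45 + 15) = 6 - 1*60 = 6 - 60 = -54)
k = 30 (k = (-5 + 43) - 8 = 38 - 8 = 30)
k*(N(-2) + K) = 30*(7 - 54) = 30*(-47) = -1410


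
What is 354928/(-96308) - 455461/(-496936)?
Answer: -33127990655/11964728072 ≈ -2.7688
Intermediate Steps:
354928/(-96308) - 455461/(-496936) = 354928*(-1/96308) - 455461*(-1/496936) = -88732/24077 + 455461/496936 = -33127990655/11964728072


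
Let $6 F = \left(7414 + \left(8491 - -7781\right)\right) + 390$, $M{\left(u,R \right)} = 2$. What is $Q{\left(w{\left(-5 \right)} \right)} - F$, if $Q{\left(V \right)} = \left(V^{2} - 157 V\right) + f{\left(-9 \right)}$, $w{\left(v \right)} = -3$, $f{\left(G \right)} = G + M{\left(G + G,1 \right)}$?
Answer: $- \frac{10619}{3} \approx -3539.7$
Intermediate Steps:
$f{\left(G \right)} = 2 + G$ ($f{\left(G \right)} = G + 2 = 2 + G$)
$F = \frac{12038}{3}$ ($F = \frac{\left(7414 + \left(8491 - -7781\right)\right) + 390}{6} = \frac{\left(7414 + \left(8491 + 7781\right)\right) + 390}{6} = \frac{\left(7414 + 16272\right) + 390}{6} = \frac{23686 + 390}{6} = \frac{1}{6} \cdot 24076 = \frac{12038}{3} \approx 4012.7$)
$Q{\left(V \right)} = -7 + V^{2} - 157 V$ ($Q{\left(V \right)} = \left(V^{2} - 157 V\right) + \left(2 - 9\right) = \left(V^{2} - 157 V\right) - 7 = -7 + V^{2} - 157 V$)
$Q{\left(w{\left(-5 \right)} \right)} - F = \left(-7 + \left(-3\right)^{2} - -471\right) - \frac{12038}{3} = \left(-7 + 9 + 471\right) - \frac{12038}{3} = 473 - \frac{12038}{3} = - \frac{10619}{3}$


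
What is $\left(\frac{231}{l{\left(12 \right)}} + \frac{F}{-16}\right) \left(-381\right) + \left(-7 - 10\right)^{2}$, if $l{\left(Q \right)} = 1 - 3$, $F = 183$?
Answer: $\frac{778435}{16} \approx 48652.0$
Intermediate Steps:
$l{\left(Q \right)} = -2$ ($l{\left(Q \right)} = 1 - 3 = -2$)
$\left(\frac{231}{l{\left(12 \right)}} + \frac{F}{-16}\right) \left(-381\right) + \left(-7 - 10\right)^{2} = \left(\frac{231}{-2} + \frac{183}{-16}\right) \left(-381\right) + \left(-7 - 10\right)^{2} = \left(231 \left(- \frac{1}{2}\right) + 183 \left(- \frac{1}{16}\right)\right) \left(-381\right) + \left(-17\right)^{2} = \left(- \frac{231}{2} - \frac{183}{16}\right) \left(-381\right) + 289 = \left(- \frac{2031}{16}\right) \left(-381\right) + 289 = \frac{773811}{16} + 289 = \frac{778435}{16}$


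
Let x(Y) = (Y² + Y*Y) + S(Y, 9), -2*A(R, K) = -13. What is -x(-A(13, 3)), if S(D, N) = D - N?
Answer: -69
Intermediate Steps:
A(R, K) = 13/2 (A(R, K) = -½*(-13) = 13/2)
x(Y) = -9 + Y + 2*Y² (x(Y) = (Y² + Y*Y) + (Y - 1*9) = (Y² + Y²) + (Y - 9) = 2*Y² + (-9 + Y) = -9 + Y + 2*Y²)
-x(-A(13, 3)) = -(-9 - 1*13/2 + 2*(-1*13/2)²) = -(-9 - 13/2 + 2*(-13/2)²) = -(-9 - 13/2 + 2*(169/4)) = -(-9 - 13/2 + 169/2) = -1*69 = -69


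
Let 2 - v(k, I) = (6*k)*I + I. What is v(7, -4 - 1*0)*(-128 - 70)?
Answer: -34452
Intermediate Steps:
v(k, I) = 2 - I - 6*I*k (v(k, I) = 2 - ((6*k)*I + I) = 2 - (6*I*k + I) = 2 - (I + 6*I*k) = 2 + (-I - 6*I*k) = 2 - I - 6*I*k)
v(7, -4 - 1*0)*(-128 - 70) = (2 - (-4 - 1*0) - 6*(-4 - 1*0)*7)*(-128 - 70) = (2 - (-4 + 0) - 6*(-4 + 0)*7)*(-198) = (2 - 1*(-4) - 6*(-4)*7)*(-198) = (2 + 4 + 168)*(-198) = 174*(-198) = -34452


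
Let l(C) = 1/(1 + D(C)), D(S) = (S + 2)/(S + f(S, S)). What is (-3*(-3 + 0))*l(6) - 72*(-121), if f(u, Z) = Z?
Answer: 43587/5 ≈ 8717.4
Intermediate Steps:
D(S) = (2 + S)/(2*S) (D(S) = (S + 2)/(S + S) = (2 + S)/((2*S)) = (2 + S)*(1/(2*S)) = (2 + S)/(2*S))
l(C) = 1/(1 + (2 + C)/(2*C))
(-3*(-3 + 0))*l(6) - 72*(-121) = (-3*(-3 + 0))*(2*6/(2 + 3*6)) - 72*(-121) = (-3*(-3))*(2*6/(2 + 18)) + 8712 = 9*(2*6/20) + 8712 = 9*(2*6*(1/20)) + 8712 = 9*(3/5) + 8712 = 27/5 + 8712 = 43587/5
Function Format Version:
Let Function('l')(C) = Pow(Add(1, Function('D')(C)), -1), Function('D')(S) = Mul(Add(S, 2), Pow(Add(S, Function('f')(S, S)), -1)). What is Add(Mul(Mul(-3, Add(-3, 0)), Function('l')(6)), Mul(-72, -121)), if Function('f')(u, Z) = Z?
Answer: Rational(43587, 5) ≈ 8717.4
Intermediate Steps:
Function('D')(S) = Mul(Rational(1, 2), Pow(S, -1), Add(2, S)) (Function('D')(S) = Mul(Add(S, 2), Pow(Add(S, S), -1)) = Mul(Add(2, S), Pow(Mul(2, S), -1)) = Mul(Add(2, S), Mul(Rational(1, 2), Pow(S, -1))) = Mul(Rational(1, 2), Pow(S, -1), Add(2, S)))
Function('l')(C) = Pow(Add(1, Mul(Rational(1, 2), Pow(C, -1), Add(2, C))), -1)
Add(Mul(Mul(-3, Add(-3, 0)), Function('l')(6)), Mul(-72, -121)) = Add(Mul(Mul(-3, Add(-3, 0)), Mul(2, 6, Pow(Add(2, Mul(3, 6)), -1))), Mul(-72, -121)) = Add(Mul(Mul(-3, -3), Mul(2, 6, Pow(Add(2, 18), -1))), 8712) = Add(Mul(9, Mul(2, 6, Pow(20, -1))), 8712) = Add(Mul(9, Mul(2, 6, Rational(1, 20))), 8712) = Add(Mul(9, Rational(3, 5)), 8712) = Add(Rational(27, 5), 8712) = Rational(43587, 5)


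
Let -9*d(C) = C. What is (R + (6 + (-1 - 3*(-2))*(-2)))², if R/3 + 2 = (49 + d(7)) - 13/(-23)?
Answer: 88529281/4761 ≈ 18595.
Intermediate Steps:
d(C) = -C/9
R = 9685/69 (R = -6 + 3*((49 - ⅑*7) - 13/(-23)) = -6 + 3*((49 - 7/9) - 13*(-1/23)) = -6 + 3*(434/9 + 13/23) = -6 + 3*(10099/207) = -6 + 10099/69 = 9685/69 ≈ 140.36)
(R + (6 + (-1 - 3*(-2))*(-2)))² = (9685/69 + (6 + (-1 - 3*(-2))*(-2)))² = (9685/69 + (6 + (-1 + 6)*(-2)))² = (9685/69 + (6 + 5*(-2)))² = (9685/69 + (6 - 10))² = (9685/69 - 4)² = (9409/69)² = 88529281/4761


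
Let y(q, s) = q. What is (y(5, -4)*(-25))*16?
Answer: -2000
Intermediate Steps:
(y(5, -4)*(-25))*16 = (5*(-25))*16 = -125*16 = -2000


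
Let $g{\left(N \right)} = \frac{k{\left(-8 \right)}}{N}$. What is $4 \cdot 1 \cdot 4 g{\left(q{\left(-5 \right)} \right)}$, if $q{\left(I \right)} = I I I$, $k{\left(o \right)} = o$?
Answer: $\frac{128}{125} \approx 1.024$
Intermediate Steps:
$q{\left(I \right)} = I^{3}$ ($q{\left(I \right)} = I^{2} I = I^{3}$)
$g{\left(N \right)} = - \frac{8}{N}$
$4 \cdot 1 \cdot 4 g{\left(q{\left(-5 \right)} \right)} = 4 \cdot 1 \cdot 4 \left(- \frac{8}{\left(-5\right)^{3}}\right) = 4 \cdot 4 \left(- \frac{8}{-125}\right) = 16 \left(\left(-8\right) \left(- \frac{1}{125}\right)\right) = 16 \cdot \frac{8}{125} = \frac{128}{125}$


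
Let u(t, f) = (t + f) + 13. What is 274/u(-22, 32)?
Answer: 274/23 ≈ 11.913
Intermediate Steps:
u(t, f) = 13 + f + t (u(t, f) = (f + t) + 13 = 13 + f + t)
274/u(-22, 32) = 274/(13 + 32 - 22) = 274/23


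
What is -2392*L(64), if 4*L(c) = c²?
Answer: -2449408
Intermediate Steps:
L(c) = c²/4
-2392*L(64) = -2392*(¼)*64² = -2392*(¼)*4096 = -2392*1024 = -1*2449408 = -2449408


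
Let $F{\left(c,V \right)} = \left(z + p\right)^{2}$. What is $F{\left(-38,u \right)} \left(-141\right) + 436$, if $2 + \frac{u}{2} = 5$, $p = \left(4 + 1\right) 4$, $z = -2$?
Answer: $-45248$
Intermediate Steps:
$p = 20$ ($p = 5 \cdot 4 = 20$)
$u = 6$ ($u = -4 + 2 \cdot 5 = -4 + 10 = 6$)
$F{\left(c,V \right)} = 324$ ($F{\left(c,V \right)} = \left(-2 + 20\right)^{2} = 18^{2} = 324$)
$F{\left(-38,u \right)} \left(-141\right) + 436 = 324 \left(-141\right) + 436 = -45684 + 436 = -45248$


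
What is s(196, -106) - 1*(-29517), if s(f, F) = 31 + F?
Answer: 29442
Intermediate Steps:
s(196, -106) - 1*(-29517) = (31 - 106) - 1*(-29517) = -75 + 29517 = 29442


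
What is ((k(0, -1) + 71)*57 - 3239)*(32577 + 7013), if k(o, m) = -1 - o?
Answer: 29732090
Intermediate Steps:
((k(0, -1) + 71)*57 - 3239)*(32577 + 7013) = (((-1 - 1*0) + 71)*57 - 3239)*(32577 + 7013) = (((-1 + 0) + 71)*57 - 3239)*39590 = ((-1 + 71)*57 - 3239)*39590 = (70*57 - 3239)*39590 = (3990 - 3239)*39590 = 751*39590 = 29732090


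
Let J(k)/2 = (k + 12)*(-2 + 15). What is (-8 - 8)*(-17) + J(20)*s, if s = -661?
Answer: -549680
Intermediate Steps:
J(k) = 312 + 26*k (J(k) = 2*((k + 12)*(-2 + 15)) = 2*((12 + k)*13) = 2*(156 + 13*k) = 312 + 26*k)
(-8 - 8)*(-17) + J(20)*s = (-8 - 8)*(-17) + (312 + 26*20)*(-661) = -16*(-17) + (312 + 520)*(-661) = 272 + 832*(-661) = 272 - 549952 = -549680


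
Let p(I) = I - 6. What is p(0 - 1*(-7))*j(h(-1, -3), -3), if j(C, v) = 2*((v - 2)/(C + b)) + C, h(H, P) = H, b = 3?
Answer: -6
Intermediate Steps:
p(I) = -6 + I
j(C, v) = C + 2*(-2 + v)/(3 + C) (j(C, v) = 2*((v - 2)/(C + 3)) + C = 2*((-2 + v)/(3 + C)) + C = 2*(-2 + v)/(3 + C) + C = C + 2*(-2 + v)/(3 + C))
p(0 - 1*(-7))*j(h(-1, -3), -3) = (-6 + (0 - 1*(-7)))*((-4 + (-1)² + 2*(-3) + 3*(-1))/(3 - 1)) = (-6 + (0 + 7))*((-4 + 1 - 6 - 3)/2) = (-6 + 7)*((½)*(-12)) = 1*(-6) = -6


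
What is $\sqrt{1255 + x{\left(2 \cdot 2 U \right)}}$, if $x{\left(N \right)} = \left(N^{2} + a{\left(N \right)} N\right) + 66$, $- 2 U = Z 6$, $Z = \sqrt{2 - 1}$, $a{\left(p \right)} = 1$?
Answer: $\sqrt{1453} \approx 38.118$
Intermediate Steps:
$Z = 1$ ($Z = \sqrt{1} = 1$)
$U = -3$ ($U = - \frac{1 \cdot 6}{2} = \left(- \frac{1}{2}\right) 6 = -3$)
$x{\left(N \right)} = 66 + N + N^{2}$ ($x{\left(N \right)} = \left(N^{2} + 1 N\right) + 66 = \left(N^{2} + N\right) + 66 = \left(N + N^{2}\right) + 66 = 66 + N + N^{2}$)
$\sqrt{1255 + x{\left(2 \cdot 2 U \right)}} = \sqrt{1255 + \left(66 + 2 \cdot 2 \left(-3\right) + \left(2 \cdot 2 \left(-3\right)\right)^{2}\right)} = \sqrt{1255 + \left(66 + 4 \left(-3\right) + \left(4 \left(-3\right)\right)^{2}\right)} = \sqrt{1255 + \left(66 - 12 + \left(-12\right)^{2}\right)} = \sqrt{1255 + \left(66 - 12 + 144\right)} = \sqrt{1255 + 198} = \sqrt{1453}$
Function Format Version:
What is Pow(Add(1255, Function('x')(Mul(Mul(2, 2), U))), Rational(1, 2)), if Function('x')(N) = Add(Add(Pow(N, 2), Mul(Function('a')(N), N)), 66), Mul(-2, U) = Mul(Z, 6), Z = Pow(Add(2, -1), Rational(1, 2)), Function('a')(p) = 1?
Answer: Pow(1453, Rational(1, 2)) ≈ 38.118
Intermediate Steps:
Z = 1 (Z = Pow(1, Rational(1, 2)) = 1)
U = -3 (U = Mul(Rational(-1, 2), Mul(1, 6)) = Mul(Rational(-1, 2), 6) = -3)
Function('x')(N) = Add(66, N, Pow(N, 2)) (Function('x')(N) = Add(Add(Pow(N, 2), Mul(1, N)), 66) = Add(Add(Pow(N, 2), N), 66) = Add(Add(N, Pow(N, 2)), 66) = Add(66, N, Pow(N, 2)))
Pow(Add(1255, Function('x')(Mul(Mul(2, 2), U))), Rational(1, 2)) = Pow(Add(1255, Add(66, Mul(Mul(2, 2), -3), Pow(Mul(Mul(2, 2), -3), 2))), Rational(1, 2)) = Pow(Add(1255, Add(66, Mul(4, -3), Pow(Mul(4, -3), 2))), Rational(1, 2)) = Pow(Add(1255, Add(66, -12, Pow(-12, 2))), Rational(1, 2)) = Pow(Add(1255, Add(66, -12, 144)), Rational(1, 2)) = Pow(Add(1255, 198), Rational(1, 2)) = Pow(1453, Rational(1, 2))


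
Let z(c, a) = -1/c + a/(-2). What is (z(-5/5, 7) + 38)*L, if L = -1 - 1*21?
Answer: -781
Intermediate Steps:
L = -22 (L = -1 - 21 = -22)
z(c, a) = -1/c - a/2 (z(c, a) = -1/c + a*(-1/2) = -1/c - a/2)
(z(-5/5, 7) + 38)*L = ((-1/((-5/5)) - 1/2*7) + 38)*(-22) = ((-1/((-5*1/5)) - 7/2) + 38)*(-22) = ((-1/(-1) - 7/2) + 38)*(-22) = ((-1*(-1) - 7/2) + 38)*(-22) = ((1 - 7/2) + 38)*(-22) = (-5/2 + 38)*(-22) = (71/2)*(-22) = -781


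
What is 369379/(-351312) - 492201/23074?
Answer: -90719584379/4053086544 ≈ -22.383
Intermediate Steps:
369379/(-351312) - 492201/23074 = 369379*(-1/351312) - 492201*1/23074 = -369379/351312 - 492201/23074 = -90719584379/4053086544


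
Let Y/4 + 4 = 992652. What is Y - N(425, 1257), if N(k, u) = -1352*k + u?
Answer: 4543935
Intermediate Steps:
Y = 3970592 (Y = -16 + 4*992652 = -16 + 3970608 = 3970592)
N(k, u) = u - 1352*k
Y - N(425, 1257) = 3970592 - (1257 - 1352*425) = 3970592 - (1257 - 574600) = 3970592 - 1*(-573343) = 3970592 + 573343 = 4543935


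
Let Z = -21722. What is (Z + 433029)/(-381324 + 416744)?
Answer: 411307/35420 ≈ 11.612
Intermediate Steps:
(Z + 433029)/(-381324 + 416744) = (-21722 + 433029)/(-381324 + 416744) = 411307/35420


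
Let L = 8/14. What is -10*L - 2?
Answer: -54/7 ≈ -7.7143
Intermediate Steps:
L = 4/7 (L = 8*(1/14) = 4/7 ≈ 0.57143)
-10*L - 2 = -10*4/7 - 2 = -40/7 - 2 = -54/7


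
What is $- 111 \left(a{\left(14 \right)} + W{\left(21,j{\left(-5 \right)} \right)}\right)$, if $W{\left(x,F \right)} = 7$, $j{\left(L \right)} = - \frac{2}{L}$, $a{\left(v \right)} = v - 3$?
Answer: $-1998$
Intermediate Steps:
$a{\left(v \right)} = -3 + v$ ($a{\left(v \right)} = v - 3 = -3 + v$)
$- 111 \left(a{\left(14 \right)} + W{\left(21,j{\left(-5 \right)} \right)}\right) = - 111 \left(\left(-3 + 14\right) + 7\right) = - 111 \left(11 + 7\right) = \left(-111\right) 18 = -1998$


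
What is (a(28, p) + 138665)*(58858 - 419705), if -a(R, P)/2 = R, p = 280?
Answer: -50016641823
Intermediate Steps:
a(R, P) = -2*R
(a(28, p) + 138665)*(58858 - 419705) = (-2*28 + 138665)*(58858 - 419705) = (-56 + 138665)*(-360847) = 138609*(-360847) = -50016641823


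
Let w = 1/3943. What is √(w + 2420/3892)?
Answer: 2*√2288963571258/3836539 ≈ 0.78870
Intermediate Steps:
w = 1/3943 ≈ 0.00025361
√(w + 2420/3892) = √(1/3943 + 2420/3892) = √(1/3943 + 2420*(1/3892)) = √(1/3943 + 605/973) = √(2386488/3836539) = 2*√2288963571258/3836539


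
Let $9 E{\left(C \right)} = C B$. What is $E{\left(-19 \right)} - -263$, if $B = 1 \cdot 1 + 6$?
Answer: $\frac{2234}{9} \approx 248.22$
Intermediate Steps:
$B = 7$ ($B = 1 + 6 = 7$)
$E{\left(C \right)} = \frac{7 C}{9}$ ($E{\left(C \right)} = \frac{C 7}{9} = \frac{7 C}{9}$)
$E{\left(-19 \right)} - -263 = \frac{7}{9} \left(-19\right) - -263 = - \frac{133}{9} + 263 = \frac{2234}{9}$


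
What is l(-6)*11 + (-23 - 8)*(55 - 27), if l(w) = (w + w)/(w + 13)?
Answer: -6208/7 ≈ -886.86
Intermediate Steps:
l(w) = 2*w/(13 + w) (l(w) = (2*w)/(13 + w) = 2*w/(13 + w))
l(-6)*11 + (-23 - 8)*(55 - 27) = (2*(-6)/(13 - 6))*11 + (-23 - 8)*(55 - 27) = (2*(-6)/7)*11 - 31*28 = (2*(-6)*(⅐))*11 - 868 = -12/7*11 - 868 = -132/7 - 868 = -6208/7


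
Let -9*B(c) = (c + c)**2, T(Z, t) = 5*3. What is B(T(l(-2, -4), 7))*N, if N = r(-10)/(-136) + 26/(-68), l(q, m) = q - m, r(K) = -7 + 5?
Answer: 625/17 ≈ 36.765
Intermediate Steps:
r(K) = -2
T(Z, t) = 15
N = -25/68 (N = -2/(-136) + 26/(-68) = -2*(-1/136) + 26*(-1/68) = 1/68 - 13/34 = -25/68 ≈ -0.36765)
B(c) = -4*c**2/9 (B(c) = -(c + c)**2/9 = -4*c**2/9)
B(T(l(-2, -4), 7))*N = -4/9*15**2*(-25/68) = -4/9*225*(-25/68) = -100*(-25/68) = 625/17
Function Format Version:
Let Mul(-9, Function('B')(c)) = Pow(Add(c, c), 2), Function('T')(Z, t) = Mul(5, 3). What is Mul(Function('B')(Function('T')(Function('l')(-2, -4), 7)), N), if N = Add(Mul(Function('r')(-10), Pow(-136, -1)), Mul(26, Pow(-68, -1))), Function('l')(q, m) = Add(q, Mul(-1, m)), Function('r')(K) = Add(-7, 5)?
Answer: Rational(625, 17) ≈ 36.765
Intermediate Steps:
Function('r')(K) = -2
Function('T')(Z, t) = 15
N = Rational(-25, 68) (N = Add(Mul(-2, Pow(-136, -1)), Mul(26, Pow(-68, -1))) = Add(Mul(-2, Rational(-1, 136)), Mul(26, Rational(-1, 68))) = Add(Rational(1, 68), Rational(-13, 34)) = Rational(-25, 68) ≈ -0.36765)
Function('B')(c) = Mul(Rational(-4, 9), Pow(c, 2)) (Function('B')(c) = Mul(Rational(-1, 9), Pow(Add(c, c), 2)) = Mul(Rational(-1, 9), Pow(Mul(2, c), 2)) = Mul(Rational(-1, 9), Mul(4, Pow(c, 2))) = Mul(Rational(-4, 9), Pow(c, 2)))
Mul(Function('B')(Function('T')(Function('l')(-2, -4), 7)), N) = Mul(Mul(Rational(-4, 9), Pow(15, 2)), Rational(-25, 68)) = Mul(Mul(Rational(-4, 9), 225), Rational(-25, 68)) = Mul(-100, Rational(-25, 68)) = Rational(625, 17)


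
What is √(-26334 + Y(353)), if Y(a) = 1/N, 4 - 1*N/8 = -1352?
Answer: I*√193685094618/2712 ≈ 162.28*I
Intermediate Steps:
N = 10848 (N = 32 - 8*(-1352) = 32 + 10816 = 10848)
Y(a) = 1/10848
√(-26334 + Y(353)) = √(-26334 + 1/10848) = √(-285671231/10848) = I*√193685094618/2712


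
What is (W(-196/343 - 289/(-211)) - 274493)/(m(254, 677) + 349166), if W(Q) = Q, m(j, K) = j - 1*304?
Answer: -202712491/257822166 ≈ -0.78625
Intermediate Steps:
m(j, K) = -304 + j (m(j, K) = j - 304 = -304 + j)
(W(-196/343 - 289/(-211)) - 274493)/(m(254, 677) + 349166) = ((-196/343 - 289/(-211)) - 274493)/((-304 + 254) + 349166) = ((-196*1/343 - 289*(-1/211)) - 274493)/(-50 + 349166) = ((-4/7 + 289/211) - 274493)/349116 = (1179/1477 - 274493)*(1/349116) = -405424982/1477*1/349116 = -202712491/257822166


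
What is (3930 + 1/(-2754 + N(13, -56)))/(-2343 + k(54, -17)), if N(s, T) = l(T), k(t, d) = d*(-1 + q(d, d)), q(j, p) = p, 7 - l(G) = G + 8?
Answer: -10607069/5497863 ≈ -1.9293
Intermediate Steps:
l(G) = -1 - G (l(G) = 7 - (G + 8) = 7 - (8 + G) = 7 + (-8 - G) = -1 - G)
k(t, d) = d*(-1 + d)
N(s, T) = -1 - T
(3930 + 1/(-2754 + N(13, -56)))/(-2343 + k(54, -17)) = (3930 + 1/(-2754 + (-1 - 1*(-56))))/(-2343 - 17*(-1 - 17)) = (3930 + 1/(-2754 + (-1 + 56)))/(-2343 - 17*(-18)) = (3930 + 1/(-2754 + 55))/(-2343 + 306) = (3930 + 1/(-2699))/(-2037) = (3930 - 1/2699)*(-1/2037) = (10607069/2699)*(-1/2037) = -10607069/5497863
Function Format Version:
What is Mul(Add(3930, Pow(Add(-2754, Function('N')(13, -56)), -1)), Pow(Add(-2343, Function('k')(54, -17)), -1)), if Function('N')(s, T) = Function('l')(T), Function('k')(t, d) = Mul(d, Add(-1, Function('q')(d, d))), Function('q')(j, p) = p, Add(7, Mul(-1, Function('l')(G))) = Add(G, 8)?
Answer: Rational(-10607069, 5497863) ≈ -1.9293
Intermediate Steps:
Function('l')(G) = Add(-1, Mul(-1, G)) (Function('l')(G) = Add(7, Mul(-1, Add(G, 8))) = Add(7, Mul(-1, Add(8, G))) = Add(7, Add(-8, Mul(-1, G))) = Add(-1, Mul(-1, G)))
Function('k')(t, d) = Mul(d, Add(-1, d))
Function('N')(s, T) = Add(-1, Mul(-1, T))
Mul(Add(3930, Pow(Add(-2754, Function('N')(13, -56)), -1)), Pow(Add(-2343, Function('k')(54, -17)), -1)) = Mul(Add(3930, Pow(Add(-2754, Add(-1, Mul(-1, -56))), -1)), Pow(Add(-2343, Mul(-17, Add(-1, -17))), -1)) = Mul(Add(3930, Pow(Add(-2754, Add(-1, 56)), -1)), Pow(Add(-2343, Mul(-17, -18)), -1)) = Mul(Add(3930, Pow(Add(-2754, 55), -1)), Pow(Add(-2343, 306), -1)) = Mul(Add(3930, Pow(-2699, -1)), Pow(-2037, -1)) = Mul(Add(3930, Rational(-1, 2699)), Rational(-1, 2037)) = Mul(Rational(10607069, 2699), Rational(-1, 2037)) = Rational(-10607069, 5497863)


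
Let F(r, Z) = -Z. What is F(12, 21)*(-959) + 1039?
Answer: 21178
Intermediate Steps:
F(12, 21)*(-959) + 1039 = -1*21*(-959) + 1039 = -21*(-959) + 1039 = 20139 + 1039 = 21178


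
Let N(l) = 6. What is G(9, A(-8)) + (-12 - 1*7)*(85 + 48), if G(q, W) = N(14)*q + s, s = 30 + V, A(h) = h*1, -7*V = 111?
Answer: -17212/7 ≈ -2458.9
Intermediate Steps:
V = -111/7 (V = -⅐*111 = -111/7 ≈ -15.857)
A(h) = h
s = 99/7 (s = 30 - 111/7 = 99/7 ≈ 14.143)
G(q, W) = 99/7 + 6*q (G(q, W) = 6*q + 99/7 = 99/7 + 6*q)
G(9, A(-8)) + (-12 - 1*7)*(85 + 48) = (99/7 + 6*9) + (-12 - 1*7)*(85 + 48) = (99/7 + 54) + (-12 - 7)*133 = 477/7 - 19*133 = 477/7 - 2527 = -17212/7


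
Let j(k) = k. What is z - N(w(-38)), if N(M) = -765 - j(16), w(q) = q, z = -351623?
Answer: -350842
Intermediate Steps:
N(M) = -781 (N(M) = -765 - 1*16 = -765 - 16 = -781)
z - N(w(-38)) = -351623 - 1*(-781) = -351623 + 781 = -350842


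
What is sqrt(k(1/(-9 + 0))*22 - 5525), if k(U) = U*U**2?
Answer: I*sqrt(4027747)/27 ≈ 74.331*I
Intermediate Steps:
k(U) = U**3
sqrt(k(1/(-9 + 0))*22 - 5525) = sqrt((1/(-9 + 0))**3*22 - 5525) = sqrt((1/(-9))**3*22 - 5525) = sqrt((-1/9)**3*22 - 5525) = sqrt(-1/729*22 - 5525) = sqrt(-22/729 - 5525) = sqrt(-4027747/729) = I*sqrt(4027747)/27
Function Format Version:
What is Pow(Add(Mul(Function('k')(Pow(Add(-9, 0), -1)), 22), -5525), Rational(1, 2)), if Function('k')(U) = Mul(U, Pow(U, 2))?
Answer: Mul(Rational(1, 27), I, Pow(4027747, Rational(1, 2))) ≈ Mul(74.331, I)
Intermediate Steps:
Function('k')(U) = Pow(U, 3)
Pow(Add(Mul(Function('k')(Pow(Add(-9, 0), -1)), 22), -5525), Rational(1, 2)) = Pow(Add(Mul(Pow(Pow(Add(-9, 0), -1), 3), 22), -5525), Rational(1, 2)) = Pow(Add(Mul(Pow(Pow(-9, -1), 3), 22), -5525), Rational(1, 2)) = Pow(Add(Mul(Pow(Rational(-1, 9), 3), 22), -5525), Rational(1, 2)) = Pow(Add(Mul(Rational(-1, 729), 22), -5525), Rational(1, 2)) = Pow(Add(Rational(-22, 729), -5525), Rational(1, 2)) = Pow(Rational(-4027747, 729), Rational(1, 2)) = Mul(Rational(1, 27), I, Pow(4027747, Rational(1, 2)))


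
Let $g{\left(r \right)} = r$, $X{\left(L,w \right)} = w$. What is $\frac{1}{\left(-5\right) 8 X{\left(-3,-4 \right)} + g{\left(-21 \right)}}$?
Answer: $\frac{1}{139} \approx 0.0071942$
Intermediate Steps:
$\frac{1}{\left(-5\right) 8 X{\left(-3,-4 \right)} + g{\left(-21 \right)}} = \frac{1}{\left(-5\right) 8 \left(-4\right) - 21} = \frac{1}{\left(-40\right) \left(-4\right) - 21} = \frac{1}{160 - 21} = \frac{1}{139}$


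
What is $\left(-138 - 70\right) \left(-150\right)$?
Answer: $31200$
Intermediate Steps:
$\left(-138 - 70\right) \left(-150\right) = \left(-208\right) \left(-150\right) = 31200$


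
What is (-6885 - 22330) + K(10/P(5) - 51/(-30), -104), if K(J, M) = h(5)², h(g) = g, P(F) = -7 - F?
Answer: -29190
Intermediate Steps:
K(J, M) = 25 (K(J, M) = 5² = 25)
(-6885 - 22330) + K(10/P(5) - 51/(-30), -104) = (-6885 - 22330) + 25 = -29215 + 25 = -29190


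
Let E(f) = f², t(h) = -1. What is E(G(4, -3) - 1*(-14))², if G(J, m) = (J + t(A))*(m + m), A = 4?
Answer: 256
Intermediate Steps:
G(J, m) = 2*m*(-1 + J) (G(J, m) = (J - 1)*(m + m) = (-1 + J)*(2*m) = 2*m*(-1 + J))
E(G(4, -3) - 1*(-14))² = ((2*(-3)*(-1 + 4) - 1*(-14))²)² = ((2*(-3)*3 + 14)²)² = ((-18 + 14)²)² = ((-4)²)² = 16² = 256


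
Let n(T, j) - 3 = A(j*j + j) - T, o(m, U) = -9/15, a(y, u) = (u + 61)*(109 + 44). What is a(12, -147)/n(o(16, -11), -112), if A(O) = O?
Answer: -255/241 ≈ -1.0581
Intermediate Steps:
a(y, u) = 9333 + 153*u (a(y, u) = (61 + u)*153 = 9333 + 153*u)
o(m, U) = -⅗ (o(m, U) = -9*1/15 = -⅗)
n(T, j) = 3 + j + j² - T (n(T, j) = 3 + ((j*j + j) - T) = 3 + ((j² + j) - T) = 3 + ((j + j²) - T) = 3 + (j + j² - T) = 3 + j + j² - T)
a(12, -147)/n(o(16, -11), -112) = (9333 + 153*(-147))/(3 - 1*(-⅗) - 112*(1 - 112)) = (9333 - 22491)/(3 + ⅗ - 112*(-111)) = -13158/(3 + ⅗ + 12432) = -13158/62178/5 = -13158*5/62178 = -255/241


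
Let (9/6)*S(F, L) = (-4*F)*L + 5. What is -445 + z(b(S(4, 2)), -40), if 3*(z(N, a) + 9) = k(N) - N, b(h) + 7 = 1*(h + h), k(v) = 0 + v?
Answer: -454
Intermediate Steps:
S(F, L) = 10/3 - 8*F*L/3 (S(F, L) = 2*((-4*F)*L + 5)/3 = 2*(-4*F*L + 5)/3 = 2*(5 - 4*F*L)/3 = 10/3 - 8*F*L/3)
k(v) = v
b(h) = -7 + 2*h (b(h) = -7 + 1*(h + h) = -7 + 1*(2*h) = -7 + 2*h)
z(N, a) = -9 (z(N, a) = -9 + (N - N)/3 = -9 + (⅓)*0 = -9 + 0 = -9)
-445 + z(b(S(4, 2)), -40) = -445 - 9 = -454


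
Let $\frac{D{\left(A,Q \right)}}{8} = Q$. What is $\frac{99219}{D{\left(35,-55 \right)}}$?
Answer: $- \frac{99219}{440} \approx -225.5$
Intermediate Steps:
$D{\left(A,Q \right)} = 8 Q$
$\frac{99219}{D{\left(35,-55 \right)}} = \frac{99219}{8 \left(-55\right)} = \frac{99219}{-440} = 99219 \left(- \frac{1}{440}\right) = - \frac{99219}{440}$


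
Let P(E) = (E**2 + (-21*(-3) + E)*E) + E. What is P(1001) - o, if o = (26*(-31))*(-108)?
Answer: 1981018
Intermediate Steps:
P(E) = E + E**2 + E*(63 + E) (P(E) = (E**2 + (63 + E)*E) + E = (E**2 + E*(63 + E)) + E = E + E**2 + E*(63 + E))
o = 87048 (o = -806*(-108) = 87048)
P(1001) - o = 2*1001*(32 + 1001) - 1*87048 = 2*1001*1033 - 87048 = 2068066 - 87048 = 1981018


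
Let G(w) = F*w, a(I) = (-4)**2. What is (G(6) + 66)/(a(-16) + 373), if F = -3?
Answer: 48/389 ≈ 0.12339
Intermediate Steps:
a(I) = 16
G(w) = -3*w
(G(6) + 66)/(a(-16) + 373) = (-3*6 + 66)/(16 + 373) = (-18 + 66)/389 = 48*(1/389) = 48/389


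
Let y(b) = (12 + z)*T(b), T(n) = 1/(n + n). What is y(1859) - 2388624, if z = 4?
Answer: -4440452008/1859 ≈ -2.3886e+6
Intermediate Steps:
T(n) = 1/(2*n)
y(b) = 8/b (y(b) = (12 + 4)*(1/(2*b)) = 16*(1/(2*b)) = 8/b)
y(1859) - 2388624 = 8/1859 - 2388624 = -4440452008/1859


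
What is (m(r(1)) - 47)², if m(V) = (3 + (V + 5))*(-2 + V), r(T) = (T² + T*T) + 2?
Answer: 529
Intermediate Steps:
r(T) = 2 + 2*T² (r(T) = (T² + T²) + 2 = 2*T² + 2 = 2 + 2*T²)
m(V) = (-2 + V)*(8 + V) (m(V) = (3 + (5 + V))*(-2 + V) = (8 + V)*(-2 + V) = (-2 + V)*(8 + V))
(m(r(1)) - 47)² = ((-16 + (2 + 2*1²)² + 6*(2 + 2*1²)) - 47)² = ((-16 + (2 + 2*1)² + 6*(2 + 2*1)) - 47)² = ((-16 + (2 + 2)² + 6*(2 + 2)) - 47)² = ((-16 + 4² + 6*4) - 47)² = ((-16 + 16 + 24) - 47)² = (24 - 47)² = (-23)² = 529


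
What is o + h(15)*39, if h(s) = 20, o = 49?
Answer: 829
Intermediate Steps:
o + h(15)*39 = 49 + 20*39 = 49 + 780 = 829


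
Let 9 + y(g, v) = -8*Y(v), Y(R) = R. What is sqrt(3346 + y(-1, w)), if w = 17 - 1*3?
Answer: 5*sqrt(129) ≈ 56.789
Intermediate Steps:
w = 14 (w = 17 - 3 = 14)
y(g, v) = -9 - 8*v
sqrt(3346 + y(-1, w)) = sqrt(3346 + (-9 - 8*14)) = sqrt(3346 + (-9 - 112)) = sqrt(3346 - 121) = sqrt(3225) = 5*sqrt(129)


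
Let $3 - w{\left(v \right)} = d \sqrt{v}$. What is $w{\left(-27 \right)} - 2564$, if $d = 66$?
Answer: $-2561 - 198 i \sqrt{3} \approx -2561.0 - 342.95 i$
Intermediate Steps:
$w{\left(v \right)} = 3 - 66 \sqrt{v}$
$w{\left(-27 \right)} - 2564 = \left(3 - 66 \sqrt{-27}\right) - 2564 = \left(3 - 66 \cdot 3 i \sqrt{3}\right) - 2564 = \left(3 - 198 i \sqrt{3}\right) - 2564 = -2561 - 198 i \sqrt{3}$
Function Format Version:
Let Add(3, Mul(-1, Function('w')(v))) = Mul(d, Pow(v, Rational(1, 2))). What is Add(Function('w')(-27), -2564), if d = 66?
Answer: Add(-2561, Mul(-198, I, Pow(3, Rational(1, 2)))) ≈ Add(-2561.0, Mul(-342.95, I))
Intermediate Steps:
Function('w')(v) = Add(3, Mul(-66, Pow(v, Rational(1, 2)))) (Function('w')(v) = Add(3, Mul(-1, Mul(66, Pow(v, Rational(1, 2))))) = Add(3, Mul(-66, Pow(v, Rational(1, 2)))))
Add(Function('w')(-27), -2564) = Add(Add(3, Mul(-66, Pow(-27, Rational(1, 2)))), -2564) = Add(Add(3, Mul(-66, Mul(3, I, Pow(3, Rational(1, 2))))), -2564) = Add(Add(3, Mul(-198, I, Pow(3, Rational(1, 2)))), -2564) = Add(-2561, Mul(-198, I, Pow(3, Rational(1, 2))))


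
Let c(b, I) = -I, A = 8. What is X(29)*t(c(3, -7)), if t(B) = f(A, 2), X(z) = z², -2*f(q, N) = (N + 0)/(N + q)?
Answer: -841/10 ≈ -84.100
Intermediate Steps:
f(q, N) = -N/(2*(N + q)) (f(q, N) = -(N + 0)/(2*(N + q)) = -N/(2*(N + q)))
t(B) = -⅒ (t(B) = -1*2/(2*2 + 2*8) = -1*2/(4 + 16) = -1*2/20 = -1*2*1/20 = -⅒)
X(29)*t(c(3, -7)) = 29²*(-⅒) = 841*(-⅒) = -841/10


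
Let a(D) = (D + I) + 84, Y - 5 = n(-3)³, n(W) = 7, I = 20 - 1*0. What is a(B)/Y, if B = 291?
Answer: 395/348 ≈ 1.1351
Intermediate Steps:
I = 20 (I = 20 + 0 = 20)
Y = 348 (Y = 5 + 7³ = 5 + 343 = 348)
a(D) = 104 + D (a(D) = (D + 20) + 84 = (20 + D) + 84 = 104 + D)
a(B)/Y = (104 + 291)/348 = 395*(1/348) = 395/348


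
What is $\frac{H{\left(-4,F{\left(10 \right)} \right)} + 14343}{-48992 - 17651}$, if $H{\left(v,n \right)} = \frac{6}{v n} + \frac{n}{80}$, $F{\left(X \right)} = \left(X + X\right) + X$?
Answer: $- \frac{573733}{2665720} \approx -0.21523$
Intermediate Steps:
$F{\left(X \right)} = 3 X$ ($F{\left(X \right)} = 2 X + X = 3 X$)
$H{\left(v,n \right)} = \frac{n}{80} + \frac{6}{n v}$ ($H{\left(v,n \right)} = \frac{6}{n v} + n \frac{1}{80} = 6 \frac{1}{n v} + \frac{n}{80} = \frac{6}{n v} + \frac{n}{80} = \frac{n}{80} + \frac{6}{n v}$)
$\frac{H{\left(-4,F{\left(10 \right)} \right)} + 14343}{-48992 - 17651} = \frac{\left(\frac{3 \cdot 10}{80} + \frac{6}{3 \cdot 10 \left(-4\right)}\right) + 14343}{-48992 - 17651} = \frac{\left(\frac{1}{80} \cdot 30 + 6 \cdot \frac{1}{30} \left(- \frac{1}{4}\right)\right) + 14343}{-66643} = \left(\left(\frac{3}{8} + 6 \cdot \frac{1}{30} \left(- \frac{1}{4}\right)\right) + 14343\right) \left(- \frac{1}{66643}\right) = \left(\left(\frac{3}{8} - \frac{1}{20}\right) + 14343\right) \left(- \frac{1}{66643}\right) = \left(\frac{13}{40} + 14343\right) \left(- \frac{1}{66643}\right) = \frac{573733}{40} \left(- \frac{1}{66643}\right) = - \frac{573733}{2665720}$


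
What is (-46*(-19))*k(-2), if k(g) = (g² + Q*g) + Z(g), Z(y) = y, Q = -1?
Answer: 3496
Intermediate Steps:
k(g) = g² (k(g) = (g² - g) + g = g²)
(-46*(-19))*k(-2) = -46*(-19)*(-2)² = 874*4 = 3496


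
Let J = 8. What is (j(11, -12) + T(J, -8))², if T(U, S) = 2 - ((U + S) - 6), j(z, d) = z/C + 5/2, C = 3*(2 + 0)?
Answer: 1369/9 ≈ 152.11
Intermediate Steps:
C = 6 (C = 3*2 = 6)
j(z, d) = 5/2 + z/6 (j(z, d) = z/6 + 5/2 = 5/2 + z/6)
T(U, S) = 8 - S - U (T(U, S) = 2 - ((S + U) - 6) = 2 - (-6 + S + U) = 2 + (6 - S - U) = 8 - S - U)
(j(11, -12) + T(J, -8))² = ((5/2 + (⅙)*11) + (8 - 1*(-8) - 1*8))² = ((5/2 + 11/6) + (8 + 8 - 8))² = (13/3 + 8)² = (37/3)² = 1369/9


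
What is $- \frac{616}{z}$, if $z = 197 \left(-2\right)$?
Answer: $\frac{308}{197} \approx 1.5635$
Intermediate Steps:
$z = -394$
$- \frac{616}{z} = - \frac{616}{-394} = \left(-616\right) \left(- \frac{1}{394}\right) = \frac{308}{197}$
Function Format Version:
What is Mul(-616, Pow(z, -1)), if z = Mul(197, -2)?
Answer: Rational(308, 197) ≈ 1.5635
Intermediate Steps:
z = -394
Mul(-616, Pow(z, -1)) = Mul(-616, Pow(-394, -1)) = Mul(-616, Rational(-1, 394)) = Rational(308, 197)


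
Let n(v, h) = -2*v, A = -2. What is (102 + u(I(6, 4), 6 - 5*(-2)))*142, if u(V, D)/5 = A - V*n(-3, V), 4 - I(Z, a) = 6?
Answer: 21584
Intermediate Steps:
I(Z, a) = -2 (I(Z, a) = 4 - 1*6 = 4 - 6 = -2)
u(V, D) = -10 - 30*V (u(V, D) = 5*(-2 - V*(-2*(-3))) = 5*(-2 - V*6) = 5*(-2 - 6*V) = -10 - 30*V)
(102 + u(I(6, 4), 6 - 5*(-2)))*142 = (102 + (-10 - 30*(-2)))*142 = (102 + (-10 + 60))*142 = (102 + 50)*142 = 152*142 = 21584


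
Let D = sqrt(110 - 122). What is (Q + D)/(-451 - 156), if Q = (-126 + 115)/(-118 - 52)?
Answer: -11/103190 - 2*I*sqrt(3)/607 ≈ -0.0001066 - 0.0057069*I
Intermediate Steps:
Q = 11/170 (Q = -11/(-170) = -11*(-1/170) = 11/170 ≈ 0.064706)
D = 2*I*sqrt(3) (D = sqrt(-12) = 2*I*sqrt(3) ≈ 3.4641*I)
(Q + D)/(-451 - 156) = (11/170 + 2*I*sqrt(3))/(-451 - 156) = (11/170 + 2*I*sqrt(3))/(-607) = (11/170 + 2*I*sqrt(3))*(-1/607) = -11/103190 - 2*I*sqrt(3)/607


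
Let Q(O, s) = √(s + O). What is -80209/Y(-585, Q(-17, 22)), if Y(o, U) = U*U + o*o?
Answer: -80209/342230 ≈ -0.23437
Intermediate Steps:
Q(O, s) = √(O + s)
Y(o, U) = U² + o²
-80209/Y(-585, Q(-17, 22)) = -80209/((√(-17 + 22))² + (-585)²) = -80209/((√5)² + 342225) = -80209/(5 + 342225) = -80209/342230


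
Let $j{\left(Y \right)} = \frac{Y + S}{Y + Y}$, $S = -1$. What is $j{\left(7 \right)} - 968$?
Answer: $- \frac{6773}{7} \approx -967.57$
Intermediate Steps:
$j{\left(Y \right)} = \frac{-1 + Y}{2 Y}$ ($j{\left(Y \right)} = \frac{Y - 1}{Y + Y} = \frac{-1 + Y}{2 Y}$)
$j{\left(7 \right)} - 968 = \frac{-1 + 7}{2 \cdot 7} - 968 = \frac{1}{2} \cdot \frac{1}{7} \cdot 6 - 968 = \frac{3}{7} - 968 = - \frac{6773}{7}$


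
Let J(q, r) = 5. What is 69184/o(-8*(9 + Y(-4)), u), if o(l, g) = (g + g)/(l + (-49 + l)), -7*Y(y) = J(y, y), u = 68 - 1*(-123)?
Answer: -43966432/1337 ≈ -32884.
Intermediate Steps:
u = 191 (u = 68 + 123 = 191)
Y(y) = -5/7 (Y(y) = -⅐*5 = -5/7)
o(l, g) = 2*g/(-49 + 2*l) (o(l, g) = (2*g)/(-49 + 2*l) = 2*g/(-49 + 2*l))
69184/o(-8*(9 + Y(-4)), u) = 69184/((2*191/(-49 + 2*(-8*(9 - 5/7))))) = 69184/((2*191/(-49 + 2*(-8*58/7)))) = 69184/((2*191/(-49 + 2*(-464/7)))) = 69184/((2*191/(-49 - 928/7))) = 69184/((2*191/(-1271/7))) = 69184/((2*191*(-7/1271))) = 69184/(-2674/1271) = 69184*(-1271/2674) = -43966432/1337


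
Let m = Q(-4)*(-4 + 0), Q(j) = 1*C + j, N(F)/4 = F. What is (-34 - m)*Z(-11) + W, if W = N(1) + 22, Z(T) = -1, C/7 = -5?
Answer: 216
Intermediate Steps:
C = -35 (C = 7*(-5) = -35)
N(F) = 4*F
W = 26 (W = 4*1 + 22 = 4 + 22 = 26)
Q(j) = -35 + j (Q(j) = 1*(-35) + j = -35 + j)
m = 156 (m = (-35 - 4)*(-4 + 0) = -39*(-4) = 156)
(-34 - m)*Z(-11) + W = (-34 - 1*156)*(-1) + 26 = (-34 - 156)*(-1) + 26 = -190*(-1) + 26 = 190 + 26 = 216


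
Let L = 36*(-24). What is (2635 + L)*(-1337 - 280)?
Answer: -2863707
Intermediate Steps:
L = -864
(2635 + L)*(-1337 - 280) = (2635 - 864)*(-1337 - 280) = 1771*(-1617) = -2863707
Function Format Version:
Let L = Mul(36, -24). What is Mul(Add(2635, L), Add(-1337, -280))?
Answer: -2863707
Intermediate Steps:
L = -864
Mul(Add(2635, L), Add(-1337, -280)) = Mul(Add(2635, -864), Add(-1337, -280)) = Mul(1771, -1617) = -2863707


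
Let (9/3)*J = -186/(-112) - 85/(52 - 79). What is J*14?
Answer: 7271/324 ≈ 22.441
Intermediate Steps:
J = 7271/4536 (J = (-186/(-112) - 85/(52 - 79))/3 = (-186*(-1/112) - 85/(-27))/3 = (93/56 - 85*(-1/27))/3 = (93/56 + 85/27)/3 = (⅓)*(7271/1512) = 7271/4536 ≈ 1.6030)
J*14 = (7271/4536)*14 = 7271/324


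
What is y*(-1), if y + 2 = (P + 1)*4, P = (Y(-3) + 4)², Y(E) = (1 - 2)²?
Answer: -102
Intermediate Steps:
Y(E) = 1 (Y(E) = (-1)² = 1)
P = 25 (P = (1 + 4)² = 5² = 25)
y = 102 (y = -2 + (25 + 1)*4 = -2 + 26*4 = -2 + 104 = 102)
y*(-1) = 102*(-1) = -102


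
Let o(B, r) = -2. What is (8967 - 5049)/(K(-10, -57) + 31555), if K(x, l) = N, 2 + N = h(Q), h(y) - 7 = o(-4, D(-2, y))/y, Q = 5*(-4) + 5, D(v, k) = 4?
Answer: 29385/236701 ≈ 0.12414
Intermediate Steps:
Q = -15 (Q = -20 + 5 = -15)
h(y) = 7 - 2/y
N = 77/15 (N = -2 + (7 - 2/(-15)) = -2 + (7 - 2*(-1/15)) = -2 + (7 + 2/15) = -2 + 107/15 = 77/15 ≈ 5.1333)
K(x, l) = 77/15
(8967 - 5049)/(K(-10, -57) + 31555) = (8967 - 5049)/(77/15 + 31555) = 3918/(473402/15) = 3918*(15/473402) = 29385/236701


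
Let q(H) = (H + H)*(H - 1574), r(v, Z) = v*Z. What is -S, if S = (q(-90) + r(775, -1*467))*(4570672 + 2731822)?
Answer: 455712138070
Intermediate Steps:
r(v, Z) = Z*v
q(H) = 2*H*(-1574 + H) (q(H) = (2*H)*(-1574 + H) = 2*H*(-1574 + H))
S = -455712138070 (S = (2*(-90)*(-1574 - 90) - 1*467*775)*(4570672 + 2731822) = (2*(-90)*(-1664) - 467*775)*7302494 = (299520 - 361925)*7302494 = -62405*7302494 = -455712138070)
-S = -1*(-455712138070) = 455712138070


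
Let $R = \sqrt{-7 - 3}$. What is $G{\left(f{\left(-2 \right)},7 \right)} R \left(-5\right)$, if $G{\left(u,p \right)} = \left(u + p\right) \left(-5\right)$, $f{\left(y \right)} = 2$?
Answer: $225 i \sqrt{10} \approx 711.51 i$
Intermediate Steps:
$G{\left(u,p \right)} = - 5 p - 5 u$ ($G{\left(u,p \right)} = \left(p + u\right) \left(-5\right) = - 5 p - 5 u$)
$R = i \sqrt{10}$ ($R = \sqrt{-10} = i \sqrt{10} \approx 3.1623 i$)
$G{\left(f{\left(-2 \right)},7 \right)} R \left(-5\right) = \left(\left(-5\right) 7 - 10\right) i \sqrt{10} \left(-5\right) = \left(-35 - 10\right) i \sqrt{10} \left(-5\right) = - 45 i \sqrt{10} \left(-5\right) = 225 i \sqrt{10}$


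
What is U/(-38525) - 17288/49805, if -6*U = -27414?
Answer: -178715849/383747525 ≈ -0.46571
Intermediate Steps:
U = 4569 (U = -1/6*(-27414) = 4569)
U/(-38525) - 17288/49805 = 4569/(-38525) - 17288/49805 = 4569*(-1/38525) - 17288*1/49805 = -4569/38525 - 17288/49805 = -178715849/383747525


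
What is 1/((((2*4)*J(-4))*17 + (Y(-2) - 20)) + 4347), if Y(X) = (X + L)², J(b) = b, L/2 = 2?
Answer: 1/3787 ≈ 0.00026406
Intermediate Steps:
L = 4 (L = 2*2 = 4)
Y(X) = (4 + X)² (Y(X) = (X + 4)² = (4 + X)²)
1/((((2*4)*J(-4))*17 + (Y(-2) - 20)) + 4347) = 1/((((2*4)*(-4))*17 + ((4 - 2)² - 20)) + 4347) = 1/(((8*(-4))*17 + (2² - 20)) + 4347) = 1/((-32*17 + (4 - 20)) + 4347) = 1/((-544 - 16) + 4347) = 1/(-560 + 4347) = 1/3787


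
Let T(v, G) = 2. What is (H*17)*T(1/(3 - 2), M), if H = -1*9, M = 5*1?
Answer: -306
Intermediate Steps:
M = 5
H = -9
(H*17)*T(1/(3 - 2), M) = -9*17*2 = -153*2 = -306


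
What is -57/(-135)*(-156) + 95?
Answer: 437/15 ≈ 29.133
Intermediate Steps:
-57/(-135)*(-156) + 95 = -57*(-1/135)*(-156) + 95 = (19/45)*(-156) + 95 = -988/15 + 95 = 437/15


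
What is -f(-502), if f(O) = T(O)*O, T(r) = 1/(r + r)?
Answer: -½ ≈ -0.50000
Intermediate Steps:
T(r) = 1/(2*r)
f(O) = ½ (f(O) = (1/(2*O))*O = ½)
-f(-502) = -1*½ = -½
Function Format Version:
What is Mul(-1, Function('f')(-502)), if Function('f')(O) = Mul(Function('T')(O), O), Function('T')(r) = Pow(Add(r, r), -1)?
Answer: Rational(-1, 2) ≈ -0.50000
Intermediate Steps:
Function('T')(r) = Mul(Rational(1, 2), Pow(r, -1)) (Function('T')(r) = Pow(Mul(2, r), -1) = Mul(Rational(1, 2), Pow(r, -1)))
Function('f')(O) = Rational(1, 2) (Function('f')(O) = Mul(Mul(Rational(1, 2), Pow(O, -1)), O) = Rational(1, 2))
Mul(-1, Function('f')(-502)) = Mul(-1, Rational(1, 2)) = Rational(-1, 2)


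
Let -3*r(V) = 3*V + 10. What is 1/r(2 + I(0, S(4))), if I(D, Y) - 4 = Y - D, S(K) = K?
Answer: -3/40 ≈ -0.075000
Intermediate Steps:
I(D, Y) = 4 + Y - D (I(D, Y) = 4 + (Y - D) = 4 + Y - D)
r(V) = -10/3 - V (r(V) = -(3*V + 10)/3 = -(10 + 3*V)/3 = -10/3 - V)
1/r(2 + I(0, S(4))) = 1/(-10/3 - (2 + (4 + 4 - 1*0))) = 1/(-10/3 - (2 + (4 + 4 + 0))) = 1/(-10/3 - (2 + 8)) = 1/(-10/3 - 1*10) = 1/(-10/3 - 10) = 1/(-40/3) = -3/40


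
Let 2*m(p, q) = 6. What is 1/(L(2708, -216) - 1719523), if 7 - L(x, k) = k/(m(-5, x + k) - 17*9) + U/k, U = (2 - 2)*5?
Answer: -25/42987936 ≈ -5.8156e-7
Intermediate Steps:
m(p, q) = 3 (m(p, q) = (½)*6 = 3)
U = 0 (U = 0*5 = 0)
L(x, k) = 7 + k/150 (L(x, k) = 7 - (k/(3 - 17*9) + 0/k) = 7 - (k/(3 - 153) + 0) = 7 - (k/(-150) + 0) = 7 - (k*(-1/150) + 0) = 7 - (-k/150 + 0) = 7 - (-1)*k/150 = 7 + k/150)
1/(L(2708, -216) - 1719523) = 1/((7 + (1/150)*(-216)) - 1719523) = 1/((7 - 36/25) - 1719523) = 1/(139/25 - 1719523) = 1/(-42987936/25) = -25/42987936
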